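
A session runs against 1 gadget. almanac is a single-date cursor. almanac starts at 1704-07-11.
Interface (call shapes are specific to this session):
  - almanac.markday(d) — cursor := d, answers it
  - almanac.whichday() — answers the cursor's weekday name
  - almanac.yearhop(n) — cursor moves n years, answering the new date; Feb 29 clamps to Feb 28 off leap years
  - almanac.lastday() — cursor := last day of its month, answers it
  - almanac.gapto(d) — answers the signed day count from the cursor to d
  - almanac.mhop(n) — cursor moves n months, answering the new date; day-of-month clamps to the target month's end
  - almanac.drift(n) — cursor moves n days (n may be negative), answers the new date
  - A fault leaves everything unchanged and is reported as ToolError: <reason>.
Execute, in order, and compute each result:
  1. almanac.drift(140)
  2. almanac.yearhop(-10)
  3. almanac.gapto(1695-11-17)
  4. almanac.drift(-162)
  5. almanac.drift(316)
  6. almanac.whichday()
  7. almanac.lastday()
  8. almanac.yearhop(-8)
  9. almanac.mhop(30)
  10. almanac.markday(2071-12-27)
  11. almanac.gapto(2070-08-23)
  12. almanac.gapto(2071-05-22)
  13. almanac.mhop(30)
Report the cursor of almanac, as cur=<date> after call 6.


Answer: cur=1695-05-01

Derivation:
-- 1. almanac.drift(n→140) == 1704-11-28
-- 2. almanac.yearhop(n→-10) == 1694-11-28
-- 3. almanac.gapto(d→1695-11-17) == 354
-- 4. almanac.drift(n→-162) == 1694-06-19
-- 5. almanac.drift(n→316) == 1695-05-01
-- 6. almanac.whichday() == Sunday
-- 7. almanac.lastday() == 1695-05-31
-- 8. almanac.yearhop(n→-8) == 1687-05-31
-- 9. almanac.mhop(n→30) == 1689-11-30
-- 10. almanac.markday(d→2071-12-27) == 2071-12-27
-- 11. almanac.gapto(d→2070-08-23) == -491
-- 12. almanac.gapto(d→2071-05-22) == -219
-- 13. almanac.mhop(n→30) == 2074-06-27


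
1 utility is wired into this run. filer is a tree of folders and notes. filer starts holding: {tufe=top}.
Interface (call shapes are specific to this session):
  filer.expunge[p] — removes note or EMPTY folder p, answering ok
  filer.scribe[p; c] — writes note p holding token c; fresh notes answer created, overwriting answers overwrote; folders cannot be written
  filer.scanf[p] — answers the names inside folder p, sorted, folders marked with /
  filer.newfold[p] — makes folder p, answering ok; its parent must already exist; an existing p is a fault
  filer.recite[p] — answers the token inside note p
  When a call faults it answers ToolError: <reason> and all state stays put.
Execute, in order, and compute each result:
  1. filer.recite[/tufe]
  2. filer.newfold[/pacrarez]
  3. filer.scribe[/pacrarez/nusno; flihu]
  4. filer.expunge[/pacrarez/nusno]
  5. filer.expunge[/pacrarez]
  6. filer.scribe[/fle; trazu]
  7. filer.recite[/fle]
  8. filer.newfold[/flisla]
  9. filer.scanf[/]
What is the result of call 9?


;; 1. filer.recite(p='/tufe') == top
;; 2. filer.newfold(p='/pacrarez') == ok
;; 3. filer.scribe(p='/pacrarez/nusno', c='flihu') == created
;; 4. filer.expunge(p='/pacrarez/nusno') == ok
;; 5. filer.expunge(p='/pacrarez') == ok
;; 6. filer.scribe(p='/fle', c='trazu') == created
;; 7. filer.recite(p='/fle') == trazu
;; 8. filer.newfold(p='/flisla') == ok
;; 9. filer.scanf(p='/') == [fle, flisla/, tufe]

Answer: [fle, flisla/, tufe]


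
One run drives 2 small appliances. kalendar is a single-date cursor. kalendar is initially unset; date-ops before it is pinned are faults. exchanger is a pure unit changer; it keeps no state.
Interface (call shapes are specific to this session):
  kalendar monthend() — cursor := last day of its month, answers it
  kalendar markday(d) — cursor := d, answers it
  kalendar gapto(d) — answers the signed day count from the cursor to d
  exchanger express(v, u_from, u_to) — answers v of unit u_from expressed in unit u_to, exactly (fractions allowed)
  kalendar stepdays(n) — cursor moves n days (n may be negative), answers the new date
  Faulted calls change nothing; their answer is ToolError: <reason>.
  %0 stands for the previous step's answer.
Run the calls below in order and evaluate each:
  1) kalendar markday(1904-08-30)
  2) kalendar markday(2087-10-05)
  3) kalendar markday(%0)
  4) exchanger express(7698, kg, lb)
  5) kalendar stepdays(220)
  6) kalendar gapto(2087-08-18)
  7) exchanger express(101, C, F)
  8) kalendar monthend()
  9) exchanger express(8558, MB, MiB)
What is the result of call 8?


Then kalendar markday using 1904-08-30, and observe 1904-08-30.
I invoke kalendar markday using 2087-10-05, and see 2087-10-05.
Using kalendar markday using %0, which returns 2087-10-05.
Using exchanger express using 7698, kg, lb, and see 769800000000/45359237.
I call kalendar stepdays using 220, and see 2088-05-12.
I invoke kalendar gapto using 2087-08-18, and observe -268.
I try exchanger express using 101, C, F, and observe 1069/5.
Invoking kalendar monthend(), yielding 2088-05-31.
Using exchanger express using 8558, MB, MiB, — result: 66859375/8192.

Answer: 2088-05-31


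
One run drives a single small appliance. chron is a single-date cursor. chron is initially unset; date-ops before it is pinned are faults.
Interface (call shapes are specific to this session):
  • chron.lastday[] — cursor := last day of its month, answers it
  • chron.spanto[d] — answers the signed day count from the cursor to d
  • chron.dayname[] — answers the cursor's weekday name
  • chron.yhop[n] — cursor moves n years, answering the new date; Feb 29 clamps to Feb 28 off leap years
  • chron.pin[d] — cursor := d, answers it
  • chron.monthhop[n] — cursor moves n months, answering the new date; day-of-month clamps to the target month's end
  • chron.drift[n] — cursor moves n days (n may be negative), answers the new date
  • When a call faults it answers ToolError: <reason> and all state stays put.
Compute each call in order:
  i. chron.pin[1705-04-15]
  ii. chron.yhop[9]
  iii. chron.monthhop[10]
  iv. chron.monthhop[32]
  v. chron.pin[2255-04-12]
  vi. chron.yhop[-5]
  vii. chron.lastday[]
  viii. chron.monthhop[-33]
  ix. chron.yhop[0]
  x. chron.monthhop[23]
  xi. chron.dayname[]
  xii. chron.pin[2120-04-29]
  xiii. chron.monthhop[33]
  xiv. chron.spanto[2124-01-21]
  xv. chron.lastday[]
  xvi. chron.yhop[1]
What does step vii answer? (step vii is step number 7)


Answer: 2250-04-30

Derivation:
I try chron.pin using d: 1705-04-15, yielding 1705-04-15.
I call chron.yhop using n: 9, yielding 1714-04-15.
Calling chron.monthhop using n: 10, and see 1715-02-15.
I try chron.monthhop using n: 32, giving 1717-10-15.
I try chron.pin using d: 2255-04-12, which returns 2255-04-12.
I invoke chron.yhop using n: -5, which returns 2250-04-12.
Using chron.lastday, and get 2250-04-30.
Invoking chron.monthhop using n: -33, giving 2247-07-30.
I invoke chron.yhop using n: 0, giving 2247-07-30.
I try chron.monthhop using n: 23, yielding 2249-06-30.
Using chron.dayname(), giving Saturday.
I invoke chron.pin using d: 2120-04-29, and see 2120-04-29.
Next I call chron.monthhop using n: 33: 2123-01-29.
Using chron.spanto using d: 2124-01-21, giving 357.
Next I call chron.lastday, which returns 2123-01-31.
I use chron.yhop using n: 1, and see 2124-01-31.


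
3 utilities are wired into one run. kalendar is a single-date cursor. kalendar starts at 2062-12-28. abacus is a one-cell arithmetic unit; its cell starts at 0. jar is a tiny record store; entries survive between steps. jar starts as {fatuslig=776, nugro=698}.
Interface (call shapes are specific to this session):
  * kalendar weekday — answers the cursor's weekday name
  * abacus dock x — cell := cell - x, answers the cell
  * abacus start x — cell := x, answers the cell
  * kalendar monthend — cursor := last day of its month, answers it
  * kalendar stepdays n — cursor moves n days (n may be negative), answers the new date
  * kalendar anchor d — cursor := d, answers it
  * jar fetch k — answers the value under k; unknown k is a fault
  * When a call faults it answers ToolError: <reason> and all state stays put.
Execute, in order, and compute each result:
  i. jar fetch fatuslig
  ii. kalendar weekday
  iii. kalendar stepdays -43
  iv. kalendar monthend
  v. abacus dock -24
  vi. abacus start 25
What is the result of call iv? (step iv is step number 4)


// jar fetch(k=fatuslig) ~> 776
// kalendar weekday() ~> Thursday
// kalendar stepdays(n=-43) ~> 2062-11-15
// kalendar monthend() ~> 2062-11-30
// abacus dock(x=-24) ~> 24
// abacus start(x=25) ~> 25

Answer: 2062-11-30


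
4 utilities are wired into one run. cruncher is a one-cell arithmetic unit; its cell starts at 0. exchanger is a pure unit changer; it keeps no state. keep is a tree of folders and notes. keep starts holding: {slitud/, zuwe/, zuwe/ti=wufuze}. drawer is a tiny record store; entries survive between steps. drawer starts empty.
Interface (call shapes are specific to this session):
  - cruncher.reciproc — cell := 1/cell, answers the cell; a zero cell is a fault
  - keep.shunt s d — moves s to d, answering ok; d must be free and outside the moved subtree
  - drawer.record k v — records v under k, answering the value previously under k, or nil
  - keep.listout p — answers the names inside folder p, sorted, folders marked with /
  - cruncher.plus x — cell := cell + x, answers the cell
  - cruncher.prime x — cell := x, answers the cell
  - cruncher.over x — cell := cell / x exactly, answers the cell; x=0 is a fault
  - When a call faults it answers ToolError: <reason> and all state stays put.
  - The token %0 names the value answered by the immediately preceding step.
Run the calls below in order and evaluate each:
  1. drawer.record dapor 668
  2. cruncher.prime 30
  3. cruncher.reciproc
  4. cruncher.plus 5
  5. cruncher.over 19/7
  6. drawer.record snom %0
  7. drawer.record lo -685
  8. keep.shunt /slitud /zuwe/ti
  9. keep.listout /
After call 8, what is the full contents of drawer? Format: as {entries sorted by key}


Act: drawer.record[k: dapor; v: 668]
Obs: nil
Act: cruncher.prime[x: 30]
Obs: 30
Act: cruncher.reciproc[]
Obs: 1/30
Act: cruncher.plus[x: 5]
Obs: 151/30
Act: cruncher.over[x: 19/7]
Obs: 1057/570
Act: drawer.record[k: snom; v: %0]
Obs: nil
Act: drawer.record[k: lo; v: -685]
Obs: nil
Act: keep.shunt[s: /slitud; d: /zuwe/ti]
Obs: ToolError: exists
Act: keep.listout[p: /]
Obs: [slitud/, zuwe/]

Answer: {dapor=668, lo=-685, snom=1057/570}


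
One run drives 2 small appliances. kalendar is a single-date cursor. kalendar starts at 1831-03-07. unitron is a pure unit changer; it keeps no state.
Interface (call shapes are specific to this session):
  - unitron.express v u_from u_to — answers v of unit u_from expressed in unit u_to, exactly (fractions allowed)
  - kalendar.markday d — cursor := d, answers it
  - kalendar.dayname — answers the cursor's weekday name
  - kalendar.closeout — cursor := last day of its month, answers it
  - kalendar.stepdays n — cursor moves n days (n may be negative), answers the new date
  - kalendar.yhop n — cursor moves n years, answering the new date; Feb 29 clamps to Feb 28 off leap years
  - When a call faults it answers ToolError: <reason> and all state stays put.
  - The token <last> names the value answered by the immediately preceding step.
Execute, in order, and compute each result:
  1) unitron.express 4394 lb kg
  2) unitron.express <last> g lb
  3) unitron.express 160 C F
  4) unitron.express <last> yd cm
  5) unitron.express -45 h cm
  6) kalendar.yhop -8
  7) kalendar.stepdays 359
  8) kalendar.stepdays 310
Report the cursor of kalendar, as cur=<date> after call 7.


Answer: cur=1824-02-29

Derivation:
→ express(v: 4394, u_from: lb, u_to: kg)
← 99654243689/50000000
→ express(v: <last>, u_from: g, u_to: lb)
← 2197/500
→ express(v: 160, u_from: C, u_to: F)
← 320
→ express(v: <last>, u_from: yd, u_to: cm)
← 146304/5
→ express(v: -45, u_from: h, u_to: cm)
← ToolError: incompatible units
→ yhop(n: -8)
← 1823-03-07
→ stepdays(n: 359)
← 1824-02-29
→ stepdays(n: 310)
← 1825-01-04


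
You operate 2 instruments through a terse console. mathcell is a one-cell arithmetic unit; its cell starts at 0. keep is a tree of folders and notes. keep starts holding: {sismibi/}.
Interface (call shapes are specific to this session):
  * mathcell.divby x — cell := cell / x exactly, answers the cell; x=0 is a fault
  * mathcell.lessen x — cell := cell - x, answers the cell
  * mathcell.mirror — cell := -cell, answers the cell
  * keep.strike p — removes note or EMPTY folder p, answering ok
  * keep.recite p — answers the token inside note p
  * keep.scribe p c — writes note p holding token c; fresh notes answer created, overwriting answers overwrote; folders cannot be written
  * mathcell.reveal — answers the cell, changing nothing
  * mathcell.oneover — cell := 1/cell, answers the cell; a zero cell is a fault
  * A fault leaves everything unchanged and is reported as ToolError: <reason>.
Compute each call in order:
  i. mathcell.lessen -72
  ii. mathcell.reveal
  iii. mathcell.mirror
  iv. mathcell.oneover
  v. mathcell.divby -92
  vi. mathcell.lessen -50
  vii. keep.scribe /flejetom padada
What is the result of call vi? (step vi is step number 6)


% mathcell.lessen x=-72
= 72
% mathcell.reveal
= 72
% mathcell.mirror
= -72
% mathcell.oneover
= -1/72
% mathcell.divby x=-92
= 1/6624
% mathcell.lessen x=-50
= 331201/6624
% keep.scribe p=/flejetom c=padada
= created

Answer: 331201/6624


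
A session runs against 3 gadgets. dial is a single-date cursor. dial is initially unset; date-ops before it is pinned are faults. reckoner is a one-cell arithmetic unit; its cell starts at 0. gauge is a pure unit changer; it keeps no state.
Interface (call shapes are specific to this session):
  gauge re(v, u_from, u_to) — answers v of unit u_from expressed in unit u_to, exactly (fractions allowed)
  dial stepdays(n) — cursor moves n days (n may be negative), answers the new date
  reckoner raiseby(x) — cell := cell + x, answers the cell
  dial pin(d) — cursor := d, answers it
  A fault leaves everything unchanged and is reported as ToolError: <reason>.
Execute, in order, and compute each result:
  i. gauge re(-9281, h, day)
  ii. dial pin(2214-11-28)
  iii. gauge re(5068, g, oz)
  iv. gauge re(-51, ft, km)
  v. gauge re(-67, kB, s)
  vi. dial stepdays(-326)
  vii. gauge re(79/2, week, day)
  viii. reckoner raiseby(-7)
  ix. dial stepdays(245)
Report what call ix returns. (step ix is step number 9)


Then gauge re(v=-9281, u_from=h, u_to=day), and see -9281/24.
Calling dial pin(d=2214-11-28), and get 2214-11-28.
Invoking gauge re(v=5068, u_from=g, u_to=oz), giving 1158400000/6479891.
Invoking gauge re(v=-51, u_from=ft, u_to=km), — result: -19431/1250000.
I invoke gauge re(v=-67, u_from=kB, u_to=s), → ToolError: incompatible units.
I run dial stepdays(n=-326), yielding 2214-01-06.
Next I call gauge re(v=79/2, u_from=week, u_to=day), which returns 553/2.
I run reckoner raiseby(x=-7), and observe -7.
I call dial stepdays(n=245), yielding 2214-09-08.

Answer: 2214-09-08


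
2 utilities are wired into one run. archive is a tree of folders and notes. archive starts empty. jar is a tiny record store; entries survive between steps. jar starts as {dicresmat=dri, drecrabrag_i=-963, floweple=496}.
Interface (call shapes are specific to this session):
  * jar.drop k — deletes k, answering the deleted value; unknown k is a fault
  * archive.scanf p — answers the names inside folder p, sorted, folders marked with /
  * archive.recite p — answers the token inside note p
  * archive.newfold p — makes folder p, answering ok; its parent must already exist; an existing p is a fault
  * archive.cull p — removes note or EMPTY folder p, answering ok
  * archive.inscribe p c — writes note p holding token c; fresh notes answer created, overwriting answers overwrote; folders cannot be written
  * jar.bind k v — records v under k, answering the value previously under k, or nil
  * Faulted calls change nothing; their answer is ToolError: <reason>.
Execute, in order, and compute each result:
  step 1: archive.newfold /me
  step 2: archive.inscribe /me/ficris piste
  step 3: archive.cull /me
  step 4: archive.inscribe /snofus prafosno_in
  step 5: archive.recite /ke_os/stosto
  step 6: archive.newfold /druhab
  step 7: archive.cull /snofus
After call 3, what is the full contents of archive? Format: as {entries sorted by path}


>> archive.newfold(p=/me)
<< ok
>> archive.inscribe(p=/me/ficris, c=piste)
<< created
>> archive.cull(p=/me)
<< ToolError: not empty
>> archive.inscribe(p=/snofus, c=prafosno_in)
<< created
>> archive.recite(p=/ke_os/stosto)
<< ToolError: not found
>> archive.newfold(p=/druhab)
<< ok
>> archive.cull(p=/snofus)
<< ok

Answer: {me/, me/ficris=piste}


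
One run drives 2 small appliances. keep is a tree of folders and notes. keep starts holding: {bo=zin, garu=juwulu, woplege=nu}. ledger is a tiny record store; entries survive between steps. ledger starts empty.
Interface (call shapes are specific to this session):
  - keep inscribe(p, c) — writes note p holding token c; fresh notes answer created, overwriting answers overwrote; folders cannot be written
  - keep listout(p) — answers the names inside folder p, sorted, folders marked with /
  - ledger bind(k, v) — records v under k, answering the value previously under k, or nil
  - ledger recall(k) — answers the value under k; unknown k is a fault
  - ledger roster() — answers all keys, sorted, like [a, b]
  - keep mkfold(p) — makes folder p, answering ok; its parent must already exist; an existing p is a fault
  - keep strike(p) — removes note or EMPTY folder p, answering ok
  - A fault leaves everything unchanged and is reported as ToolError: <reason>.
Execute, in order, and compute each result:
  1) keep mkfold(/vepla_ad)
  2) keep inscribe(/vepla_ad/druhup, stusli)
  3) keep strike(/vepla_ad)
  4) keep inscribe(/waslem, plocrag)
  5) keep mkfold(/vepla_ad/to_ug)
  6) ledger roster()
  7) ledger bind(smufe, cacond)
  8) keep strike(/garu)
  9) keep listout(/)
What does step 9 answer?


Answer: [bo, vepla_ad/, waslem, woplege]

Derivation:
// keep mkfold(p=/vepla_ad) => ok
// keep inscribe(p=/vepla_ad/druhup, c=stusli) => created
// keep strike(p=/vepla_ad) => ToolError: not empty
// keep inscribe(p=/waslem, c=plocrag) => created
// keep mkfold(p=/vepla_ad/to_ug) => ok
// ledger roster() => []
// ledger bind(k=smufe, v=cacond) => nil
// keep strike(p=/garu) => ok
// keep listout(p=/) => [bo, vepla_ad/, waslem, woplege]


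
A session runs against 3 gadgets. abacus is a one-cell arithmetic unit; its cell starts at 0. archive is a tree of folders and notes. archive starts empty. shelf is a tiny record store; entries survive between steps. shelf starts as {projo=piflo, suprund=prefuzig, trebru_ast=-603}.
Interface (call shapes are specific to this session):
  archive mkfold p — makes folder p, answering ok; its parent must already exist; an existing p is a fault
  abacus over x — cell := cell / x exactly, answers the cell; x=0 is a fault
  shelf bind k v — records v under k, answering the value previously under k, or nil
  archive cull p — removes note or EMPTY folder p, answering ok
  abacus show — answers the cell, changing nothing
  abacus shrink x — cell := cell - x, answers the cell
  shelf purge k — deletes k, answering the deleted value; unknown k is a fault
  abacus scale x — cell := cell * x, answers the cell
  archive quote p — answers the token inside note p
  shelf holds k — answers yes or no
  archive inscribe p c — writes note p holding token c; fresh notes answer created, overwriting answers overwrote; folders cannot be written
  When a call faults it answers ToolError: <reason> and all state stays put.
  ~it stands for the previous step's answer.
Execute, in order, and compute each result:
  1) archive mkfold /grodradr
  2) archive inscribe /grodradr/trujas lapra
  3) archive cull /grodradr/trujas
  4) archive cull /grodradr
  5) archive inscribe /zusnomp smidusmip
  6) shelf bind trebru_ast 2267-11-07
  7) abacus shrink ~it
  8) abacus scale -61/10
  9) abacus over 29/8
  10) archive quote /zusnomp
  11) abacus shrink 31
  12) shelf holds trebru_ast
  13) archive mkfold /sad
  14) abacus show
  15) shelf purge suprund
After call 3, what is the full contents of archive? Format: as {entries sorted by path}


·→ archive mkfold(p='/grodradr')
·← ok
·→ archive inscribe(p='/grodradr/trujas', c='lapra')
·← created
·→ archive cull(p='/grodradr/trujas')
·← ok
·→ archive cull(p='/grodradr')
·← ok
·→ archive inscribe(p='/zusnomp', c='smidusmip')
·← created
·→ shelf bind(k='trebru_ast', v='2267-11-07')
·← -603
·→ abacus shrink(x='~it')
·← 603
·→ abacus scale(x='-61/10')
·← -36783/10
·→ abacus over(x='29/8')
·← -147132/145
·→ archive quote(p='/zusnomp')
·← smidusmip
·→ abacus shrink(x='31')
·← -151627/145
·→ shelf holds(k='trebru_ast')
·← yes
·→ archive mkfold(p='/sad')
·← ok
·→ abacus show()
·← -151627/145
·→ shelf purge(k='suprund')
·← prefuzig

Answer: {grodradr/}


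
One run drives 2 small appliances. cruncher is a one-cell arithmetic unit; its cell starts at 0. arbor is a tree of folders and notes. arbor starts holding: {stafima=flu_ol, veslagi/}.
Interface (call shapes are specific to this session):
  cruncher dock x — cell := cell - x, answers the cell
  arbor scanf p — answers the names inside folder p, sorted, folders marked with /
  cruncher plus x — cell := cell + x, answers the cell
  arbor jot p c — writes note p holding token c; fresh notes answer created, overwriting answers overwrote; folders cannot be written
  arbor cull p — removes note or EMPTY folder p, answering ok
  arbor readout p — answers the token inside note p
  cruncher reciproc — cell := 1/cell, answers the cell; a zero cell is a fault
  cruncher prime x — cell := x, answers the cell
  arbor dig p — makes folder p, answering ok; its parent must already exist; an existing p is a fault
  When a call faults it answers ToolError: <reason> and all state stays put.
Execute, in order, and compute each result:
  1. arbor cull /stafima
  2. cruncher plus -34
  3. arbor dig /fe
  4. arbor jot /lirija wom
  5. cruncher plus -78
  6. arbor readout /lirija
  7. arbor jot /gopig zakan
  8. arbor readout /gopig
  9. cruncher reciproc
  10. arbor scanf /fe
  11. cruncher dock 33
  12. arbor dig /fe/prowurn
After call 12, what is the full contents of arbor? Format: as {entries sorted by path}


Answer: {fe/, fe/prowurn/, gopig=zakan, lirija=wom, veslagi/}

Derivation:
==> arbor cull(p=/stafima)
<== ok
==> cruncher plus(x=-34)
<== -34
==> arbor dig(p=/fe)
<== ok
==> arbor jot(p=/lirija, c=wom)
<== created
==> cruncher plus(x=-78)
<== -112
==> arbor readout(p=/lirija)
<== wom
==> arbor jot(p=/gopig, c=zakan)
<== created
==> arbor readout(p=/gopig)
<== zakan
==> cruncher reciproc()
<== -1/112
==> arbor scanf(p=/fe)
<== []
==> cruncher dock(x=33)
<== -3697/112
==> arbor dig(p=/fe/prowurn)
<== ok


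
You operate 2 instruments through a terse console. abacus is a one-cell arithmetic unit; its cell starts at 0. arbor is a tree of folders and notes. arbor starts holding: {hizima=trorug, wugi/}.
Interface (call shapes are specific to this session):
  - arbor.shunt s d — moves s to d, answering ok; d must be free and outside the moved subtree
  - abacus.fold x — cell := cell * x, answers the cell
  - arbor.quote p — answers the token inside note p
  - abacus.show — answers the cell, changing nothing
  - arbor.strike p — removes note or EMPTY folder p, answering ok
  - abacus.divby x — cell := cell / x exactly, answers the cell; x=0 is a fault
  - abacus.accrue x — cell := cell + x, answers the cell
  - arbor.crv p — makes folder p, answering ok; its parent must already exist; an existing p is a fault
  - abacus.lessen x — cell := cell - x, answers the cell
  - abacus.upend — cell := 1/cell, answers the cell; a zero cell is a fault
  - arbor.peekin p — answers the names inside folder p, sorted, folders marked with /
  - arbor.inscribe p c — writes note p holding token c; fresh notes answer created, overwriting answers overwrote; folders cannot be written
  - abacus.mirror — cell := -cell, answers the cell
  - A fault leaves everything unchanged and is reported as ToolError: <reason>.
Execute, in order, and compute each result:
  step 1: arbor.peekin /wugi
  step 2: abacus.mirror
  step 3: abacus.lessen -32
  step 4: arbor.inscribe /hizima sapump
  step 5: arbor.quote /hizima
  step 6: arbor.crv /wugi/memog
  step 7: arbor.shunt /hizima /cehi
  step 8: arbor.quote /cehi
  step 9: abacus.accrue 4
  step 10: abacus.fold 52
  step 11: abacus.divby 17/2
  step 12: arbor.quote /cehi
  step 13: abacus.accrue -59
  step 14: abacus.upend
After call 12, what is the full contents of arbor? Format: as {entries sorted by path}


Answer: {cehi=sapump, wugi/, wugi/memog/}

Derivation:
>> peekin(p=/wugi)
<< []
>> mirror()
<< 0
>> lessen(x=-32)
<< 32
>> inscribe(p=/hizima, c=sapump)
<< overwrote
>> quote(p=/hizima)
<< sapump
>> crv(p=/wugi/memog)
<< ok
>> shunt(s=/hizima, d=/cehi)
<< ok
>> quote(p=/cehi)
<< sapump
>> accrue(x=4)
<< 36
>> fold(x=52)
<< 1872
>> divby(x=17/2)
<< 3744/17
>> quote(p=/cehi)
<< sapump
>> accrue(x=-59)
<< 2741/17
>> upend()
<< 17/2741


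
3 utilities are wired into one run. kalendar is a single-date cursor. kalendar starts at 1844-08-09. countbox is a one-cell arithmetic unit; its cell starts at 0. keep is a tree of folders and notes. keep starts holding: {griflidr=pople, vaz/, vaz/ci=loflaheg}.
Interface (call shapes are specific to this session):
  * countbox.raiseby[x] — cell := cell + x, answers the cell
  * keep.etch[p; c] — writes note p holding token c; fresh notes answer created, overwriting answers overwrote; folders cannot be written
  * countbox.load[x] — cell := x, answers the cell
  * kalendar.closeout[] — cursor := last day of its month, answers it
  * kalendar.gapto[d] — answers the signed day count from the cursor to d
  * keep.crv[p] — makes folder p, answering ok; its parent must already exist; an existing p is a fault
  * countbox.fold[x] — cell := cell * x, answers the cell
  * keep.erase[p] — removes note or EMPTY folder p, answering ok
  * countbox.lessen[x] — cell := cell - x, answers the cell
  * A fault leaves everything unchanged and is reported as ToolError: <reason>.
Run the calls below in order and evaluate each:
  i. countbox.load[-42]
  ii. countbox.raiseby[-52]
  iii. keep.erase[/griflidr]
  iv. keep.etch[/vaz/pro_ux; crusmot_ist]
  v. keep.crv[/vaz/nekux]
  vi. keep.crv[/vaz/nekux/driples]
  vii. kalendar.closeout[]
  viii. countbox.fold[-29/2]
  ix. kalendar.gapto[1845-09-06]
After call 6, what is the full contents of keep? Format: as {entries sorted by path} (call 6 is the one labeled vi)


-- countbox.load(x: -42) -> -42
-- countbox.raiseby(x: -52) -> -94
-- keep.erase(p: /griflidr) -> ok
-- keep.etch(p: /vaz/pro_ux, c: crusmot_ist) -> created
-- keep.crv(p: /vaz/nekux) -> ok
-- keep.crv(p: /vaz/nekux/driples) -> ok
-- kalendar.closeout() -> 1844-08-31
-- countbox.fold(x: -29/2) -> 1363
-- kalendar.gapto(d: 1845-09-06) -> 371

Answer: {vaz/, vaz/ci=loflaheg, vaz/nekux/, vaz/nekux/driples/, vaz/pro_ux=crusmot_ist}


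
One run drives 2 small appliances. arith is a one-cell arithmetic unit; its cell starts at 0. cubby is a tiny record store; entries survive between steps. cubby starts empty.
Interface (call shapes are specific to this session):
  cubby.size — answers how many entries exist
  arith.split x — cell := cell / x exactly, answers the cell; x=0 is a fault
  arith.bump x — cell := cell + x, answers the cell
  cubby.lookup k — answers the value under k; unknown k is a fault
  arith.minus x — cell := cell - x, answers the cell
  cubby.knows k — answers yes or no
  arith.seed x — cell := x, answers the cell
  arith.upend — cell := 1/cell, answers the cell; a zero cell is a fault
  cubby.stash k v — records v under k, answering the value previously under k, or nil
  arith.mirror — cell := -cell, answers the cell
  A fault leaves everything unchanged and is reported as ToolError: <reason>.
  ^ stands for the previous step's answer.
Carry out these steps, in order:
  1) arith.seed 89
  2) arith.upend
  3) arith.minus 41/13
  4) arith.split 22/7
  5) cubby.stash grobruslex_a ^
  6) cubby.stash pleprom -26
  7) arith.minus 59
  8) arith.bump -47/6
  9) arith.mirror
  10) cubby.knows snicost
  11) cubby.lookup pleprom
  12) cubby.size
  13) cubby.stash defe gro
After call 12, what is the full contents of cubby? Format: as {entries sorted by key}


Answer: {grobruslex_a=-12726/12727, pleprom=-26}

Derivation:
Next I call seed with x→89, and observe 89.
I invoke upend(), → 1/89.
Next I call minus with x→41/13, and see -3636/1157.
Then split with x→22/7, which returns -12726/12727.
Calling stash with k→grobruslex_a, v→^, and see nil.
Using stash with k→pleprom, v→-26, and get nil.
Next I call minus with x→59, which returns -763619/12727.
I try bump with x→-47/6, and get -5179883/76362.
I call mirror, and observe 5179883/76362.
Invoking knows with k→snicost, yielding no.
Invoking lookup with k→pleprom, — result: -26.
Next I call size, and get 2.
Invoking stash with k→defe, v→gro: nil.


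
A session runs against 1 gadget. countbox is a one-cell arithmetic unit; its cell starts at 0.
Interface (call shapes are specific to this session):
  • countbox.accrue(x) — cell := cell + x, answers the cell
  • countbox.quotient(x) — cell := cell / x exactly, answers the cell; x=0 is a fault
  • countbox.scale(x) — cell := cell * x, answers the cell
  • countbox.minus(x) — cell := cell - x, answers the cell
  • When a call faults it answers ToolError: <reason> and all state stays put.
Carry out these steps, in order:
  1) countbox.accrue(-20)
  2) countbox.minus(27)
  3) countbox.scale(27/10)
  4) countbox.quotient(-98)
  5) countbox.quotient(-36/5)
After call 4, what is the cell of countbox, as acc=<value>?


! accrue(x→-20) -> -20
! minus(x→27) -> -47
! scale(x→27/10) -> -1269/10
! quotient(x→-98) -> 1269/980
! quotient(x→-36/5) -> -141/784

Answer: acc=1269/980


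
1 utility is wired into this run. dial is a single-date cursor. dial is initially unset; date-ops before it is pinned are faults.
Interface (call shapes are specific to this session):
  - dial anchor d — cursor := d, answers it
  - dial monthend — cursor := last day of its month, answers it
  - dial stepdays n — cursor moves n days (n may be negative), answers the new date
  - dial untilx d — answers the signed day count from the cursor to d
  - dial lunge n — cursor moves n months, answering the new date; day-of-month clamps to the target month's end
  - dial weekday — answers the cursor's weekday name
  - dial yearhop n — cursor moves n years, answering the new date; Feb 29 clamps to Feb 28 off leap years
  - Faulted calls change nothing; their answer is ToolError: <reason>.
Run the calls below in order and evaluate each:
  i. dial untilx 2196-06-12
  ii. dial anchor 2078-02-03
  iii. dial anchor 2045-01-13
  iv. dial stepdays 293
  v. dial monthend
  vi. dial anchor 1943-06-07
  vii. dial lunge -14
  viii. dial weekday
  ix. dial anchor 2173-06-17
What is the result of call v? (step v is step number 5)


Answer: 2045-11-30

Derivation:
! dial untilx(d: 2196-06-12) == ToolError: no date set
! dial anchor(d: 2078-02-03) == 2078-02-03
! dial anchor(d: 2045-01-13) == 2045-01-13
! dial stepdays(n: 293) == 2045-11-02
! dial monthend() == 2045-11-30
! dial anchor(d: 1943-06-07) == 1943-06-07
! dial lunge(n: -14) == 1942-04-07
! dial weekday() == Tuesday
! dial anchor(d: 2173-06-17) == 2173-06-17


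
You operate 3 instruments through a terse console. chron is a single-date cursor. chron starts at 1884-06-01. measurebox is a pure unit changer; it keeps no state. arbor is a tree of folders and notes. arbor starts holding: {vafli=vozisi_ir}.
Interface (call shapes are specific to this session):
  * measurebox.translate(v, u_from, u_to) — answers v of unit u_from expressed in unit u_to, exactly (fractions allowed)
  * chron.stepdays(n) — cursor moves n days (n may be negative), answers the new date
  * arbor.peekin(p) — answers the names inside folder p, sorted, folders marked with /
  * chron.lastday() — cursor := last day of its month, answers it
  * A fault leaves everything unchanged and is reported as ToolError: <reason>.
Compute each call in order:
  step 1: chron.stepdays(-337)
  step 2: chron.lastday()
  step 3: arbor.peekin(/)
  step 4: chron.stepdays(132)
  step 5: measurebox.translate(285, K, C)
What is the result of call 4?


% stepdays n→-337
  1883-06-30
% lastday
  1883-06-30
% peekin p→/
  [vafli]
% stepdays n→132
  1883-11-09
% translate v→285 u_from→K u_to→C
  237/20

Answer: 1883-11-09


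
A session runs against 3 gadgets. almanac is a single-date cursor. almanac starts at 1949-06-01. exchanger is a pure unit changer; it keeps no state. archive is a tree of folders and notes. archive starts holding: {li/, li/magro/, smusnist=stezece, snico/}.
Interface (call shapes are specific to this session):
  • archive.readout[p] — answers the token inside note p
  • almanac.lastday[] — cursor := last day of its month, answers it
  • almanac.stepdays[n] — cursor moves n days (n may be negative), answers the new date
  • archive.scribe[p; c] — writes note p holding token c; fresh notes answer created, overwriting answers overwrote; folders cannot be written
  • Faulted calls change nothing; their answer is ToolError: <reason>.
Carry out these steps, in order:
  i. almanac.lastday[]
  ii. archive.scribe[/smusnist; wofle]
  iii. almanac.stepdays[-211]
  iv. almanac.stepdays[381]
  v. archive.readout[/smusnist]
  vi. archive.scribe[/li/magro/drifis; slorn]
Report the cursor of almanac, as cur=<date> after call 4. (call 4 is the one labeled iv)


Step: lastday[]
Result: 1949-06-30
Step: scribe[p='/smusnist'; c='wofle']
Result: overwrote
Step: stepdays[n='-211']
Result: 1948-12-01
Step: stepdays[n='381']
Result: 1949-12-17
Step: readout[p='/smusnist']
Result: wofle
Step: scribe[p='/li/magro/drifis'; c='slorn']
Result: created

Answer: cur=1949-12-17


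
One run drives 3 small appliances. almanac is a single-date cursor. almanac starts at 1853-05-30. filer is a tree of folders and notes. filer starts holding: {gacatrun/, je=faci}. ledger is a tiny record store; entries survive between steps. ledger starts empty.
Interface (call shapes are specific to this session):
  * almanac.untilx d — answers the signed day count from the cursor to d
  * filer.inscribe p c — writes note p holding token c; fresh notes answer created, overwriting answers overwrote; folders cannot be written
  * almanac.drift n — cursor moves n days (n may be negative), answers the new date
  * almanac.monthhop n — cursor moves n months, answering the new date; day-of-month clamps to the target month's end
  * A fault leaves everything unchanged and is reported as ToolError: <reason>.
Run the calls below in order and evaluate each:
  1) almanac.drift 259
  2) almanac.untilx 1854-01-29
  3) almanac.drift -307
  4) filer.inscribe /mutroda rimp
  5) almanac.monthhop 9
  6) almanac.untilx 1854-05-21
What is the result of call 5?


Answer: 1854-01-12

Derivation:
I use almanac.drift using n→259: 1854-02-13.
I call almanac.untilx using d→1854-01-29, giving -15.
I use almanac.drift using n→-307: 1853-04-12.
Next I call filer.inscribe using p→/mutroda, c→rimp: created.
Using almanac.monthhop using n→9, giving 1854-01-12.
Now I run almanac.untilx using d→1854-05-21, giving 129.


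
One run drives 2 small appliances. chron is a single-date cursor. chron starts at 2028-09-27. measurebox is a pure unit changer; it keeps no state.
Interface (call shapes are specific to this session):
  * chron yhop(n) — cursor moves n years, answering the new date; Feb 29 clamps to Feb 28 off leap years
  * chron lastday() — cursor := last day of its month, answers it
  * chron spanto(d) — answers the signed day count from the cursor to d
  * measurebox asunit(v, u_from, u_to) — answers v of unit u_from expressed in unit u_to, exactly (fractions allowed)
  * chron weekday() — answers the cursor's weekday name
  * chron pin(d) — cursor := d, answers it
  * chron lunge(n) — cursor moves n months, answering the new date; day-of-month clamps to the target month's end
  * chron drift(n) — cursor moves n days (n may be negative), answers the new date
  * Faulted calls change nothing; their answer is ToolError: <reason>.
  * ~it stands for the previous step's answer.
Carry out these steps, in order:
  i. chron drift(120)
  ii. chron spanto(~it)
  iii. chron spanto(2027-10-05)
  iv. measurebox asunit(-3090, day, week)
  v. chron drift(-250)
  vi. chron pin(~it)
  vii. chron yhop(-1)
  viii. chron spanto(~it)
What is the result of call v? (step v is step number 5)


·→ chron drift(n→120)
·← 2029-01-25
·→ chron spanto(d→~it)
·← 0
·→ chron spanto(d→2027-10-05)
·← -478
·→ measurebox asunit(v→-3090, u_from→day, u_to→week)
·← -3090/7
·→ chron drift(n→-250)
·← 2028-05-20
·→ chron pin(d→~it)
·← 2028-05-20
·→ chron yhop(n→-1)
·← 2027-05-20
·→ chron spanto(d→~it)
·← 0

Answer: 2028-05-20


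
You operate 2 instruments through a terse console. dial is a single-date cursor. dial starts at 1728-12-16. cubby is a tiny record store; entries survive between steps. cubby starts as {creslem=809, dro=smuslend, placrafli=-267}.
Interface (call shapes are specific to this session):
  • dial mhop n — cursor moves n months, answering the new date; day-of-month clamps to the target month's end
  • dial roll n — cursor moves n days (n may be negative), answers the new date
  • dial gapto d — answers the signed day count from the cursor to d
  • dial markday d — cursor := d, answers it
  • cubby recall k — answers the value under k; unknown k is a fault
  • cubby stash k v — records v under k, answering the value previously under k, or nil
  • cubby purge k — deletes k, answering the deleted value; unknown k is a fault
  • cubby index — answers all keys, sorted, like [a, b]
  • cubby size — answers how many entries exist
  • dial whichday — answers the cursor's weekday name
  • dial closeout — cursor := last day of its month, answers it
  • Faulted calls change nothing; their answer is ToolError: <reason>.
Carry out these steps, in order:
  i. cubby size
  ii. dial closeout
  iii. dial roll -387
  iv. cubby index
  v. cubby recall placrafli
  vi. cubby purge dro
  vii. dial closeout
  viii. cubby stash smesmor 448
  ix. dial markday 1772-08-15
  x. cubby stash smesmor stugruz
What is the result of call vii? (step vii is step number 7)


CALL cubby size[]
RET  3
CALL dial closeout[]
RET  1728-12-31
CALL dial roll[n='-387']
RET  1727-12-10
CALL cubby index[]
RET  [creslem, dro, placrafli]
CALL cubby recall[k='placrafli']
RET  -267
CALL cubby purge[k='dro']
RET  smuslend
CALL dial closeout[]
RET  1727-12-31
CALL cubby stash[k='smesmor'; v='448']
RET  nil
CALL dial markday[d='1772-08-15']
RET  1772-08-15
CALL cubby stash[k='smesmor'; v='stugruz']
RET  448

Answer: 1727-12-31


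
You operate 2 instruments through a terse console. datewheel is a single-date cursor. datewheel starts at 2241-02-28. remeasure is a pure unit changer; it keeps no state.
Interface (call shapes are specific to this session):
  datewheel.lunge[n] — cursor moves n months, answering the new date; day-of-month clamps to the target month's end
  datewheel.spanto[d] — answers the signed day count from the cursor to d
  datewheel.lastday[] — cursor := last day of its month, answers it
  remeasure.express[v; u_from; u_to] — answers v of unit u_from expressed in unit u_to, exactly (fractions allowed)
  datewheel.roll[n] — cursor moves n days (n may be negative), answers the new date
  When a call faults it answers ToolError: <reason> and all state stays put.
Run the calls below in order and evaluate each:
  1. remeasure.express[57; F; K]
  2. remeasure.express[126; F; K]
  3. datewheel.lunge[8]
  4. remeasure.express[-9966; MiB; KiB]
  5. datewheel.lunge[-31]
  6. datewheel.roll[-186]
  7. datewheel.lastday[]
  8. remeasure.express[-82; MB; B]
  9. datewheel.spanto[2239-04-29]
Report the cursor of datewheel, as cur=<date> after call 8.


>> express(v=57, u_from=F, u_to=K)
<< 51667/180
>> express(v=126, u_from=F, u_to=K)
<< 58567/180
>> lunge(n=8)
<< 2241-10-28
>> express(v=-9966, u_from=MiB, u_to=KiB)
<< -10205184
>> lunge(n=-31)
<< 2239-03-28
>> roll(n=-186)
<< 2238-09-23
>> lastday()
<< 2238-09-30
>> express(v=-82, u_from=MB, u_to=B)
<< -82000000
>> spanto(d=2239-04-29)
<< 211

Answer: cur=2238-09-30
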